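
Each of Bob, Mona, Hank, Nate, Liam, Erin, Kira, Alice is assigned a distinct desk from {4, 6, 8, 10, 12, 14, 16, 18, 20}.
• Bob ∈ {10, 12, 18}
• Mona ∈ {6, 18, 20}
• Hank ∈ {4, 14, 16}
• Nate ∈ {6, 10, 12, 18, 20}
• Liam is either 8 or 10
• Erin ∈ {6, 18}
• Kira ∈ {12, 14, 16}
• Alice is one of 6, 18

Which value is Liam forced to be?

8

Erin and Alice share exactly the 2 values {6, 18}; by pigeonhole those values go to them, so strike 6, 18 from Bob, Mona, Nate.
Mona's domain is down to {20}, so Mona = 20. Eliminate 20 elsewhere: Nate.
Bob and Nate between them cover only {10, 12} — a naked pair. Remove those values from Liam, Kira.
So Liam = 8.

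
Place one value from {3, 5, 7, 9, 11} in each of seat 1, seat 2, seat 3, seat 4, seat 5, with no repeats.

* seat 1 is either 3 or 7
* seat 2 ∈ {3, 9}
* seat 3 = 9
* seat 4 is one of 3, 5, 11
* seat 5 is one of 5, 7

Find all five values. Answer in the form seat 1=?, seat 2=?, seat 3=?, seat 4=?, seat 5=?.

seat 3 must be 9 (only option left). Eliminate 9 elsewhere: seat 2.
That leaves seat 2 = 3. Eliminate 3 elsewhere: seat 1, seat 4.
That leaves seat 1 = 7. Remove 7 from seat 5.
seat 5's domain is down to {5}, so seat 5 = 5. Eliminate 5 elsewhere: seat 4.
seat 4 has just one choice, so seat 4 = 11.

seat 1=7, seat 2=3, seat 3=9, seat 4=11, seat 5=5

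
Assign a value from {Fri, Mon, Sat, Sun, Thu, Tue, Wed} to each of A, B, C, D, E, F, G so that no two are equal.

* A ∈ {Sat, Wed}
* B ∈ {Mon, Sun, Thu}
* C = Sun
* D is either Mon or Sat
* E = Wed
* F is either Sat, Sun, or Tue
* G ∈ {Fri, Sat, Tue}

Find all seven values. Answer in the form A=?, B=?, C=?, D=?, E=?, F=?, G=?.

C must be Sun (only option left). Remove Sun from B, F.
E must be Wed (only option left). So A can't be Wed.
A has just one choice, so A = Sat. Remove Sat from D, F, G.
D must be Mon (only option left). Remove Mon from B.
F's domain is down to {Tue}, so F = Tue. Eliminate Tue elsewhere: G.
G must be Fri (only option left).
B's domain is down to {Thu}, so B = Thu.

A=Sat, B=Thu, C=Sun, D=Mon, E=Wed, F=Tue, G=Fri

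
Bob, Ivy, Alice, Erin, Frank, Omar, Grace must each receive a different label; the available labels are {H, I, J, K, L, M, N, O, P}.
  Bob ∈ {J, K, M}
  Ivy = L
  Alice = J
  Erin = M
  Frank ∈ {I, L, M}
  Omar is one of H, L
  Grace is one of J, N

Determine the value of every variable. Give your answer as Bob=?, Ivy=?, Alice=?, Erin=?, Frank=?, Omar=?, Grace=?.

Bob=K, Ivy=L, Alice=J, Erin=M, Frank=I, Omar=H, Grace=N

Ivy's domain is down to {L}, so Ivy = L. Eliminate L elsewhere: Frank, Omar.
Alice must be J (only option left). Eliminate J elsewhere: Bob, Grace.
Erin's domain is down to {M}, so Erin = M. Strike M from Bob, Frank.
Frank has just one choice, so Frank = I.
That leaves Omar = H.
Grace must be N (only option left).
Bob's domain is down to {K}, so Bob = K.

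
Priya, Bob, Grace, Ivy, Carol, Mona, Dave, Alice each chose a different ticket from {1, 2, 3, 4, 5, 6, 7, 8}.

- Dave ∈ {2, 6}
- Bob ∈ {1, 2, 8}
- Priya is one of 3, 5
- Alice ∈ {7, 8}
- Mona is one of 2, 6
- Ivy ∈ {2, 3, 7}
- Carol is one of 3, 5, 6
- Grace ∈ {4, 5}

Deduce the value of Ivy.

Among the 8 variables, 1 fits only Bob (and all 8 values in {1, 2, 3, 4, 5, 6, 7, 8} must be used), so Bob = 1.
The 7 still-open variables together cover exactly {2, 3, 4, 5, 6, 7, 8} — 7 values for 7 variables — and 4 appears only in Grace's list, so Grace = 4.
The 6 still-open variables draw from only 6 values {2, 3, 5, 6, 7, 8}, so each is used; only Alice can be 8, hence Alice = 8.
The 5 still-open variables together cover exactly {2, 3, 5, 6, 7} — 5 values for 5 variables — and 7 appears only in Ivy's list, so Ivy = 7.

7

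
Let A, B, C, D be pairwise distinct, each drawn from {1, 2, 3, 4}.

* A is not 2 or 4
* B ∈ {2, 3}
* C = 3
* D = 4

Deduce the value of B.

C has just one choice, so C = 3. Eliminate 3 elsewhere: A, B.
So B = 2.

2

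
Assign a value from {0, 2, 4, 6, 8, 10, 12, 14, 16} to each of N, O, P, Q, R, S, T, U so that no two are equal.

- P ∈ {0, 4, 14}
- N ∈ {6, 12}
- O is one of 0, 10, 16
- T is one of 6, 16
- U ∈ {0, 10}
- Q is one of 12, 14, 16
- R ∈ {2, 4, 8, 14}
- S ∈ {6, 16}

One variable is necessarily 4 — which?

S and T between them cover only {6, 16} — a naked pair. Remove those values from N, O, Q.
That leaves N = 12. Eliminate 12 elsewhere: Q.
Q has just one choice, so Q = 14. Eliminate 14 elsewhere: P, R.
O and U between them cover only {0, 10} — a naked pair. Remove those values from P.
So 4 goes to P.

P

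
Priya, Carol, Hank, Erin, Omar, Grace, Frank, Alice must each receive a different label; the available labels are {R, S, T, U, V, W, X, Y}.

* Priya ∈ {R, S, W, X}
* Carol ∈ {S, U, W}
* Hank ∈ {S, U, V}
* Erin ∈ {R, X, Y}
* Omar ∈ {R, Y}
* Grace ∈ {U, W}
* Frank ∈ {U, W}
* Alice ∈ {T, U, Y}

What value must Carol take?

The 8 variables together cover exactly {R, S, T, U, V, W, X, Y} — 8 values for 8 variables — and T appears only in Alice's list, so Alice = T.
The 7 still-open variables together cover exactly {R, S, U, V, W, X, Y} — 7 values for 7 variables — and V appears only in Hank's list, so Hank = V.
Grace and Frank between them cover only {U, W} — a naked pair. Remove those values from Priya, Carol.
So Carol = S.

S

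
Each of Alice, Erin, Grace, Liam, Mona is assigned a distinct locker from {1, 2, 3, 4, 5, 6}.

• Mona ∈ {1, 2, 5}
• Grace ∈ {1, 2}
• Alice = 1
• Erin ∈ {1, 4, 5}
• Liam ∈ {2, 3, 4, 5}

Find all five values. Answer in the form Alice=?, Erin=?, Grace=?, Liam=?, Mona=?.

Alice=1, Erin=4, Grace=2, Liam=3, Mona=5

Alice has just one choice, so Alice = 1. Eliminate 1 elsewhere: Erin, Grace, Mona.
That leaves Grace = 2. So Liam, Mona can't be 2.
Mona must be 5 (only option left). So Erin, Liam can't be 5.
Erin must be 4 (only option left). Eliminate 4 elsewhere: Liam.
Liam has just one choice, so Liam = 3.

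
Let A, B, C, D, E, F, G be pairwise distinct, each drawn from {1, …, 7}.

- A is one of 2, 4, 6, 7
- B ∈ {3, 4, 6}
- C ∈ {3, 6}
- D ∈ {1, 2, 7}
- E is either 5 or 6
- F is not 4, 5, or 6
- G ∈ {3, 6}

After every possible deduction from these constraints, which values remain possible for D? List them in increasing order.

The 7 variables draw from only 7 values {1, 2, 3, 4, 5, 6, 7}, so each is used; only E can be 5, hence E = 5.
C and G between them cover only {3, 6} — a naked pair. Remove those values from A, B, F.
B has just one choice, so B = 4. Remove 4 from A.
No further eliminations apply; D can still be any of 1, 2, 7.

1, 2, 7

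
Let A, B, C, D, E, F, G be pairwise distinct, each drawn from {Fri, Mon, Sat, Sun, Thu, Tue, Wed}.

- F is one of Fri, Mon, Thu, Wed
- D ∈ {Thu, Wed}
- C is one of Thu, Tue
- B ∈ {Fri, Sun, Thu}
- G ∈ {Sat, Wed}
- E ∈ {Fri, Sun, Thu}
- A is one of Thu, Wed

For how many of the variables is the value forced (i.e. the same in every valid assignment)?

3

The 7 variables draw from only 7 values {Fri, Mon, Sat, Sun, Thu, Tue, Wed}, so each is used; only F can be Mon, hence F = Mon.
The 6 still-open variables draw from only 6 values {Fri, Sat, Sun, Thu, Tue, Wed}, so each is used; only G can be Sat, hence G = Sat.
The 5 still-open variables together cover exactly {Fri, Sun, Thu, Tue, Wed} — 5 values for 5 variables — and Tue appears only in C's list, so C = Tue.
A and D between them cover only {Thu, Wed} — a naked pair. Remove those values from B, E.
Determined: C=Tue, F=Mon, G=Sat. The other variables each still have more than one consistent value. That makes 3.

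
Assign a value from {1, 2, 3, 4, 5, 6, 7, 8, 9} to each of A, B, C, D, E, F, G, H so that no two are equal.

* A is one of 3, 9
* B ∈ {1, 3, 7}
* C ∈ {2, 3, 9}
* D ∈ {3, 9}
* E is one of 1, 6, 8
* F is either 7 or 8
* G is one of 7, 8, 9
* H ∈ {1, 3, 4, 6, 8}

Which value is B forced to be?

1

The 8 variables draw from only 8 values {1, 2, 3, 4, 6, 7, 8, 9}, so each is used; only C can be 2, hence C = 2.
The 7 still-open variables draw from only 7 values {1, 3, 4, 6, 7, 8, 9}, so each is used; only H can be 4, hence H = 4.
The 6 still-open variables together cover exactly {1, 3, 6, 7, 8, 9} — 6 values for 6 variables — and 6 appears only in E's list, so E = 6.
Among the 5 still-open variables, 1 fits only B (and all 5 values in {1, 3, 7, 8, 9} must be used), so B = 1.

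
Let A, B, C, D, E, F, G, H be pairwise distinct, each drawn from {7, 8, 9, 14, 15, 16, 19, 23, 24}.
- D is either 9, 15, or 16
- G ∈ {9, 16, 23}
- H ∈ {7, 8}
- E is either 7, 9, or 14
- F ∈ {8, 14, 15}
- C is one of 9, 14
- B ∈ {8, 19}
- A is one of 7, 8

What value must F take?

15

Among the 8 variables, 19 fits only B (and all 8 values in {7, 8, 9, 14, 15, 16, 19, 23} must be used), so B = 19.
The 7 still-open variables draw from only 7 values {7, 8, 9, 14, 15, 16, 23}, so each is used; only G can be 23, hence G = 23.
The 6 still-open variables together cover exactly {7, 8, 9, 14, 15, 16} — 6 values for 6 variables — and 16 appears only in D's list, so D = 16.
The 5 still-open variables together cover exactly {7, 8, 9, 14, 15} — 5 values for 5 variables — and 15 appears only in F's list, so F = 15.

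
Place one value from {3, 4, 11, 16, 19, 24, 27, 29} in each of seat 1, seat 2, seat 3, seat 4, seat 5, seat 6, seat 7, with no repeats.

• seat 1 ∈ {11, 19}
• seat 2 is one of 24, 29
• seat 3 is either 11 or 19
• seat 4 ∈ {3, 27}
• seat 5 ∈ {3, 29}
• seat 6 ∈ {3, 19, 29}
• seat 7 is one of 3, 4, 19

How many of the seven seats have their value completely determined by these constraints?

3

The 7 variables together cover exactly {3, 4, 11, 19, 24, 27, 29} — 7 values for 7 variables — and 4 appears only in seat 7's list, so seat 7 = 4.
The 6 still-open variables draw from only 6 values {3, 11, 19, 24, 27, 29}, so each is used; only seat 2 can be 24, hence seat 2 = 24.
The 5 still-open variables together cover exactly {3, 11, 19, 27, 29} — 5 values for 5 variables — and 27 appears only in seat 4's list, so seat 4 = 27.
The 2 variables seat 1 and seat 3 are confined to {11, 19}, which locks those values in; drop them from seat 6.
Determined: seat 2=24, seat 4=27, seat 7=4. The other seats each still have more than one consistent value. That makes 3.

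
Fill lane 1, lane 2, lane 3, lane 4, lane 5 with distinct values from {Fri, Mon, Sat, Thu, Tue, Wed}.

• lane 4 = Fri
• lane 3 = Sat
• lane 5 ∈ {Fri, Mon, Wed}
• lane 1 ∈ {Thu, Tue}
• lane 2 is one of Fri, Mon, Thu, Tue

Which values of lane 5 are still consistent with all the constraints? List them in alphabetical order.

lane 3 must be Sat (only option left).
lane 4 has just one choice, so lane 4 = Fri. Strike Fri from lane 2, lane 5.
No further eliminations apply; lane 5 can still be any of Mon, Wed.

Mon, Wed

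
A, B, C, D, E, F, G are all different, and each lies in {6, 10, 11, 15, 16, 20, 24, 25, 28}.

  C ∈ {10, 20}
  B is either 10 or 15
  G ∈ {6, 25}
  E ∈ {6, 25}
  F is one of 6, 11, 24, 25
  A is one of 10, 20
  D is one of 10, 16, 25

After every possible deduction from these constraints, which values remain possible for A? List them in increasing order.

The 2 variables A and C are confined to {10, 20}, which locks those values in; drop them from B, D.
B's domain is down to {15}, so B = 15.
The 2 variables E and G are confined to {6, 25}, which locks those values in; drop them from D, F.
D's domain is down to {16}, so D = 16.
No further eliminations apply; A can still be any of 10, 20.

10, 20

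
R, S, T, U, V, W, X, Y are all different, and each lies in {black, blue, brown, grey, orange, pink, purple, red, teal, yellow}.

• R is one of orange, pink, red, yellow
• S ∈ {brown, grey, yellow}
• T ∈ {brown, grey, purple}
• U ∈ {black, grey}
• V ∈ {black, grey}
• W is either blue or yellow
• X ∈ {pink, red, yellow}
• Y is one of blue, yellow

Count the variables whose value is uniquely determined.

2

The 2 variables U and V are confined to {black, grey}, which locks those values in; drop them from S, T.
The 2 variables W and Y are confined to {blue, yellow}, which locks those values in; drop them from R, S, X.
That leaves S = brown. Eliminate brown elsewhere: T.
T's domain is down to {purple}, so T = purple.
Determined: S=brown, T=purple. The other variables each still have more than one consistent value. That makes 2.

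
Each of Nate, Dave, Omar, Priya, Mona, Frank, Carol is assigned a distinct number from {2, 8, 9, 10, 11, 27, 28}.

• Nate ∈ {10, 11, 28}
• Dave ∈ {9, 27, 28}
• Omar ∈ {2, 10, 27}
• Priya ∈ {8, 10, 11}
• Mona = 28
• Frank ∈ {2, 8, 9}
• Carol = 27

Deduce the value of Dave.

9

Mona has just one choice, so Mona = 28. Eliminate 28 elsewhere: Nate, Dave.
That leaves Carol = 27. Remove 27 from Dave, Omar.
So Dave = 9.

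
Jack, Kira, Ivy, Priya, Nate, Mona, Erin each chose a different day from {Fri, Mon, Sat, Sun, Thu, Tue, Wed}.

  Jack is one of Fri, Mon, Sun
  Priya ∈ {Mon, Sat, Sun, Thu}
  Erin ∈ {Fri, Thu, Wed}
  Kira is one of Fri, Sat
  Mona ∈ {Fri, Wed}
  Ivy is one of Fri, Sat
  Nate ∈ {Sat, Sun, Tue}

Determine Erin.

Thu

The 7 variables draw from only 7 values {Fri, Mon, Sat, Sun, Thu, Tue, Wed}, so each is used; only Nate can be Tue, hence Nate = Tue.
Kira and Ivy between them cover only {Fri, Sat} — a naked pair. Remove those values from Jack, Priya, Mona, Erin.
Mona must be Wed (only option left). Eliminate Wed elsewhere: Erin.
So Erin = Thu.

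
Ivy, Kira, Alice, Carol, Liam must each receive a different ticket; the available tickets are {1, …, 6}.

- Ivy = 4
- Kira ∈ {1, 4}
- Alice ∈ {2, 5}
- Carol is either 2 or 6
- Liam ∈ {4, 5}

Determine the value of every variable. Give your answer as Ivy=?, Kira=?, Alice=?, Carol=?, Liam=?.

Ivy must be 4 (only option left). Remove 4 from Kira, Liam.
That leaves Kira = 1.
Liam's domain is down to {5}, so Liam = 5. So Alice can't be 5.
Alice must be 2 (only option left). So Carol can't be 2.
That leaves Carol = 6.

Ivy=4, Kira=1, Alice=2, Carol=6, Liam=5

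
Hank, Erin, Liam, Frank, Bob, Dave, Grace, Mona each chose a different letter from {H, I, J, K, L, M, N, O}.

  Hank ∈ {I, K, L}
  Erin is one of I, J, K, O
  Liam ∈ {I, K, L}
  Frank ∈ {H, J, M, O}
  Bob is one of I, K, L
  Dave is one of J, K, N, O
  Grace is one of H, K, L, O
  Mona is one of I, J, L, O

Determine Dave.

Among the 8 variables, M fits only Frank (and all 8 values in {H, I, J, K, L, M, N, O} must be used), so Frank = M.
Among the 7 still-open variables, H fits only Grace (and all 7 values in {H, I, J, K, L, N, O} must be used), so Grace = H.
The 6 still-open variables draw from only 6 values {I, J, K, L, N, O}, so each is used; only Dave can be N, hence Dave = N.

N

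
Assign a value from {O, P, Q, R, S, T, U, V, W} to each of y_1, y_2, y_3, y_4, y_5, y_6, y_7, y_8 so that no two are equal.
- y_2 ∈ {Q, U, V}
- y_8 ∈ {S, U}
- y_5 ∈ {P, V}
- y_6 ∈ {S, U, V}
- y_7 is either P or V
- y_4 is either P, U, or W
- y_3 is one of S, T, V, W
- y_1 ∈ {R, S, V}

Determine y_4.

Among the 8 variables, Q fits only y_2 (and all 8 values in {P, Q, R, S, T, U, V, W} must be used), so y_2 = Q.
The 7 still-open variables together cover exactly {P, R, S, T, U, V, W} — 7 values for 7 variables — and R appears only in y_1's list, so y_1 = R.
The 6 still-open variables together cover exactly {P, S, T, U, V, W} — 6 values for 6 variables — and T appears only in y_3's list, so y_3 = T.
Among the 5 still-open variables, W fits only y_4 (and all 5 values in {P, S, U, V, W} must be used), so y_4 = W.

W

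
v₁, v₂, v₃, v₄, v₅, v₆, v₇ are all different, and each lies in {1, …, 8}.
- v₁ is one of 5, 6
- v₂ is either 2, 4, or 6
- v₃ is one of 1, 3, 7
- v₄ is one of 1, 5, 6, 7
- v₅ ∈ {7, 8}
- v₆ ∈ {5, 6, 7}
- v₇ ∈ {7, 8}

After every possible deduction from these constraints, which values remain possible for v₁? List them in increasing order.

v₅ and v₇ between them cover only {7, 8} — a naked pair. Remove those values from v₃, v₄, v₆.
The 2 variables v₁ and v₆ are confined to {5, 6}, which locks those values in; drop them from v₂, v₄.
That leaves v₄ = 1. So v₃ can't be 1.
That leaves v₃ = 3.
No further eliminations apply; v₁ can still be any of 5, 6.

5, 6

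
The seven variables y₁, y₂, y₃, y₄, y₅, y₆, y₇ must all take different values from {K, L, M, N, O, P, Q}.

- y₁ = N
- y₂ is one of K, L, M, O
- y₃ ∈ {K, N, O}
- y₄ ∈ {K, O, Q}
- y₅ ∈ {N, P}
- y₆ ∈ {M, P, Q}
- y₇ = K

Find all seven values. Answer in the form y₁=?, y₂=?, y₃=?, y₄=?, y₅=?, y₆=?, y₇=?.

y₁=N, y₂=L, y₃=O, y₄=Q, y₅=P, y₆=M, y₇=K

y₁ has just one choice, so y₁ = N. Strike N from y₃, y₅.
y₅ has just one choice, so y₅ = P. Remove P from y₆.
y₇ has just one choice, so y₇ = K. So y₂, y₃, y₄ can't be K.
y₃'s domain is down to {O}, so y₃ = O. Eliminate O elsewhere: y₂, y₄.
That leaves y₄ = Q. Remove Q from y₆.
y₆ must be M (only option left). So y₂ can't be M.
y₂ must be L (only option left).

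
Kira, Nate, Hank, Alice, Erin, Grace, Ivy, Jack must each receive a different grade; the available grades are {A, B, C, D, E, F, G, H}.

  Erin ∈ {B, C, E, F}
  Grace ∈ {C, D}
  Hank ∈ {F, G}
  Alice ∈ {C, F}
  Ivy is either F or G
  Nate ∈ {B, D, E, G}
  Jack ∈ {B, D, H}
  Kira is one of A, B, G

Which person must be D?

Grace

The 8 variables together cover exactly {A, B, C, D, E, F, G, H} — 8 values for 8 variables — and A appears only in Kira's list, so Kira = A.
Among the 7 still-open variables, H fits only Jack (and all 7 values in {B, C, D, E, F, G, H} must be used), so Jack = H.
Hank and Ivy share exactly the 2 values {F, G}; by pigeonhole those values go to them, so strike F, G from Nate, Alice, Erin.
Alice's domain is down to {C}, so Alice = C. Eliminate C elsewhere: Erin, Grace.
So D goes to Grace.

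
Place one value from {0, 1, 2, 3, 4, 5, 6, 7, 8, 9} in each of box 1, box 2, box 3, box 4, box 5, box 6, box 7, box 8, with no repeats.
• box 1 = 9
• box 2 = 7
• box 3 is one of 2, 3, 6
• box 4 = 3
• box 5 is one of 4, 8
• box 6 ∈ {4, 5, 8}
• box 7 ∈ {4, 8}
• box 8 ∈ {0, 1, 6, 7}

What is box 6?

5

box 1 has just one choice, so box 1 = 9.
box 2 has just one choice, so box 2 = 7. Strike 7 from box 8.
box 4's domain is down to {3}, so box 4 = 3. Eliminate 3 elsewhere: box 3.
box 5 and box 7 share exactly the 2 values {4, 8}; by pigeonhole those values go to them, so strike 4, 8 from box 6.
So box 6 = 5.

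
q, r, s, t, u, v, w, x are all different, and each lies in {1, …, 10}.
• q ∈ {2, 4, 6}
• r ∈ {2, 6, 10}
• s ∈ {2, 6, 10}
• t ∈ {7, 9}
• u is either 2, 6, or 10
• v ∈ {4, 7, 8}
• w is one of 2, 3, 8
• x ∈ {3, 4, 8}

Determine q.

Among the 8 variables, 9 fits only t (and all 8 values in {2, 3, 4, 6, 7, 8, 9, 10} must be used), so t = 9.
The 7 still-open variables draw from only 7 values {2, 3, 4, 6, 7, 8, 10}, so each is used; only v can be 7, hence v = 7.
The 3 variables r, s, u are confined to {2, 6, 10}, which locks those values in; drop them from q, w.
So q = 4.

4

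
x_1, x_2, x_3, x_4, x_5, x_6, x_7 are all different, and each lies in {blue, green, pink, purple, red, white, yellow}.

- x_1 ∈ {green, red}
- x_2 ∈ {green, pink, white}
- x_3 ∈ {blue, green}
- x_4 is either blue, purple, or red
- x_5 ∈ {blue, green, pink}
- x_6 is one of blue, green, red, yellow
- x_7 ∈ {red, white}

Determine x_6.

yellow

Among the 7 variables, purple fits only x_4 (and all 7 values in {blue, green, pink, purple, red, white, yellow} must be used), so x_4 = purple.
Among the 6 still-open variables, yellow fits only x_6 (and all 6 values in {blue, green, pink, red, white, yellow} must be used), so x_6 = yellow.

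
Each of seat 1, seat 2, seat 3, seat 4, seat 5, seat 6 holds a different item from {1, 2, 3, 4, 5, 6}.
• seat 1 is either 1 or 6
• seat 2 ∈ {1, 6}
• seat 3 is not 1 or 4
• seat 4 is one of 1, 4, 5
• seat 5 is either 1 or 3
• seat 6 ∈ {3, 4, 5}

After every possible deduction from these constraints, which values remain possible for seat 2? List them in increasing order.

Among the 6 variables, 2 fits only seat 3 (and all 6 values in {1, 2, 3, 4, 5, 6} must be used), so seat 3 = 2.
seat 1 and seat 2 between them cover only {1, 6} — a naked pair. Remove those values from seat 4, seat 5.
seat 5 must be 3 (only option left). Eliminate 3 elsewhere: seat 6.
No further eliminations apply; seat 2 can still be any of 1, 6.

1, 6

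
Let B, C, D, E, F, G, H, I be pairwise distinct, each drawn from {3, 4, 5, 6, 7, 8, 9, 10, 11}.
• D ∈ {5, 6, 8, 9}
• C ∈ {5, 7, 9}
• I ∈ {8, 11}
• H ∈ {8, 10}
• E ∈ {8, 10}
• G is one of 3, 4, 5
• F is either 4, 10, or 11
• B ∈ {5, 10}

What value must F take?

4

E and H share exactly the 2 values {8, 10}; by pigeonhole those values go to them, so strike 8, 10 from B, D, F, I.
B has just one choice, so B = 5. Remove 5 from C, D, G.
I's domain is down to {11}, so I = 11. Remove 11 from F.
So F = 4.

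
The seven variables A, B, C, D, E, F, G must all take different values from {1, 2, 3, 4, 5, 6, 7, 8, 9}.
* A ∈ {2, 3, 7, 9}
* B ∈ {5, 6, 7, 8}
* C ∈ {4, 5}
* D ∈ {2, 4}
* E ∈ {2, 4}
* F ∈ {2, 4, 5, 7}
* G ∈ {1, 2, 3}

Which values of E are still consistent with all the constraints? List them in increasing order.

D and E between them cover only {2, 4} — a naked pair. Remove those values from A, C, F, G.
C has just one choice, so C = 5. Eliminate 5 elsewhere: B, F.
That leaves F = 7. Eliminate 7 elsewhere: A, B.
No further eliminations apply; E can still be any of 2, 4.

2, 4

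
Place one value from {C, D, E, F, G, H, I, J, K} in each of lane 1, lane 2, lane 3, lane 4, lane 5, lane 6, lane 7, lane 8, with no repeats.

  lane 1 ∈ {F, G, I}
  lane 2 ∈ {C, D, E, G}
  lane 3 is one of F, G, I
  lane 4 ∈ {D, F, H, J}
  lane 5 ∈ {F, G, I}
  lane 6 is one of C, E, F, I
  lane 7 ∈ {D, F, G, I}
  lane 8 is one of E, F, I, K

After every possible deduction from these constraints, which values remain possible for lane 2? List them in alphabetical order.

C, E

lane 1, lane 3, lane 5 between them cover only {F, G, I} — a naked triple. Remove those values from lane 2, lane 4, lane 6, lane 7, lane 8.
lane 7 must be D (only option left). So lane 2, lane 4 can't be D.
lane 2 and lane 6 between them cover only {C, E} — a naked pair. Remove those values from lane 8.
That leaves lane 8 = K.
No further eliminations apply; lane 2 can still be any of C, E.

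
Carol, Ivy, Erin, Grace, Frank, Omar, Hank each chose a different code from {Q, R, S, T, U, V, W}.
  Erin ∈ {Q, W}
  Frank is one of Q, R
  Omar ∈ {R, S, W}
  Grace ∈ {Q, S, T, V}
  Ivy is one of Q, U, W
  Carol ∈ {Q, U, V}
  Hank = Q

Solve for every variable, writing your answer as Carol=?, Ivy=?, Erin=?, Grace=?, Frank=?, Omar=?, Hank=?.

Carol=V, Ivy=U, Erin=W, Grace=T, Frank=R, Omar=S, Hank=Q

Hank's domain is down to {Q}, so Hank = Q. Remove Q from Carol, Ivy, Erin, Grace, Frank.
Erin's domain is down to {W}, so Erin = W. Strike W from Ivy, Omar.
Frank has just one choice, so Frank = R. Strike R from Omar.
Omar must be S (only option left). Eliminate S elsewhere: Grace.
Ivy must be U (only option left). Eliminate U elsewhere: Carol.
Carol must be V (only option left). So Grace can't be V.
Grace has just one choice, so Grace = T.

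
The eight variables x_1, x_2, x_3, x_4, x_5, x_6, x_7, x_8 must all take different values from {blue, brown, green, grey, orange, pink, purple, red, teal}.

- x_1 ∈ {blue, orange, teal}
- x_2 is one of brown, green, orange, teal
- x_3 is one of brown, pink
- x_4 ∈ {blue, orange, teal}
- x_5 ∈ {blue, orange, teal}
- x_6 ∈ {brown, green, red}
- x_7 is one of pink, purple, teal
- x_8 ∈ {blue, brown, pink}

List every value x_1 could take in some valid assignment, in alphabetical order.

blue, orange, teal

The 8 variables together cover exactly {blue, brown, green, orange, pink, purple, red, teal} — 8 values for 8 variables — and purple appears only in x_7's list, so x_7 = purple.
The 7 still-open variables draw from only 7 values {blue, brown, green, orange, pink, red, teal}, so each is used; only x_6 can be red, hence x_6 = red.
Among the 6 still-open variables, green fits only x_2 (and all 6 values in {blue, brown, green, orange, pink, teal} must be used), so x_2 = green.
The 3 variables x_1, x_4, x_5 are confined to {blue, orange, teal}, which locks those values in; drop them from x_8.
No further eliminations apply; x_1 can still be any of blue, orange, teal.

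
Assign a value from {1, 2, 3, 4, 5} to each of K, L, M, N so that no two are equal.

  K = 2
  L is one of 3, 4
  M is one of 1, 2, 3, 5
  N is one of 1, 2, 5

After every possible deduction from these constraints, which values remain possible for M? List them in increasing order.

1, 3, 5

K has just one choice, so K = 2. Strike 2 from M, N.
No further eliminations apply; M can still be any of 1, 3, 5.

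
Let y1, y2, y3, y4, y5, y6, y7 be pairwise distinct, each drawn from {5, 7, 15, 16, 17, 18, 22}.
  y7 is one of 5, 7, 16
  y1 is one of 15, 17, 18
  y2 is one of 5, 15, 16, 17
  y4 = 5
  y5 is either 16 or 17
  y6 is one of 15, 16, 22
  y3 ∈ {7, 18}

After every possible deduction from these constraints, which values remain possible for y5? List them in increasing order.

y4 has just one choice, so y4 = 5. So y2, y7 can't be 5.
The 6 still-open variables draw from only 6 values {7, 15, 16, 17, 18, 22}, so each is used; only y6 can be 22, hence y6 = 22.
No further eliminations apply; y5 can still be any of 16, 17.

16, 17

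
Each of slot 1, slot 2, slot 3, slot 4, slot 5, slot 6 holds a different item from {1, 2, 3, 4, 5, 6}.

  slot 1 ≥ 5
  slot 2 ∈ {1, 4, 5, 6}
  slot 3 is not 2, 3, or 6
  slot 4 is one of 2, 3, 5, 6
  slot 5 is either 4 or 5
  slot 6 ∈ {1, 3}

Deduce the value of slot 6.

The 6 variables draw from only 6 values {1, 2, 3, 4, 5, 6}, so each is used; only slot 4 can be 2, hence slot 4 = 2.
The 5 still-open variables draw from only 5 values {1, 3, 4, 5, 6}, so each is used; only slot 6 can be 3, hence slot 6 = 3.

3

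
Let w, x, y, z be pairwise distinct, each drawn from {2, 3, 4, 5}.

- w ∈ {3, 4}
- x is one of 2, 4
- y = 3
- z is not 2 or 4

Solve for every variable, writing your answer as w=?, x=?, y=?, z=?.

y has just one choice, so y = 3. Eliminate 3 elsewhere: w, z.
z must be 5 (only option left).
w's domain is down to {4}, so w = 4. Eliminate 4 elsewhere: x.
x has just one choice, so x = 2.

w=4, x=2, y=3, z=5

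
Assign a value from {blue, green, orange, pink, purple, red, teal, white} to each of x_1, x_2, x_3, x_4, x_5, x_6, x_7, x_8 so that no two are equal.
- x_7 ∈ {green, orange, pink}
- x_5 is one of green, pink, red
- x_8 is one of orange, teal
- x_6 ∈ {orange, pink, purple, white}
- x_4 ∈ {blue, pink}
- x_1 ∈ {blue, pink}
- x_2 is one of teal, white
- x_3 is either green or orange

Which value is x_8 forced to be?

The 8 variables together cover exactly {blue, green, orange, pink, purple, red, teal, white} — 8 values for 8 variables — and purple appears only in x_6's list, so x_6 = purple.
The 7 still-open variables together cover exactly {blue, green, orange, pink, red, teal, white} — 7 values for 7 variables — and red appears only in x_5's list, so x_5 = red.
The 6 still-open variables together cover exactly {blue, green, orange, pink, teal, white} — 6 values for 6 variables — and white appears only in x_2's list, so x_2 = white.
The 5 still-open variables together cover exactly {blue, green, orange, pink, teal} — 5 values for 5 variables — and teal appears only in x_8's list, so x_8 = teal.

teal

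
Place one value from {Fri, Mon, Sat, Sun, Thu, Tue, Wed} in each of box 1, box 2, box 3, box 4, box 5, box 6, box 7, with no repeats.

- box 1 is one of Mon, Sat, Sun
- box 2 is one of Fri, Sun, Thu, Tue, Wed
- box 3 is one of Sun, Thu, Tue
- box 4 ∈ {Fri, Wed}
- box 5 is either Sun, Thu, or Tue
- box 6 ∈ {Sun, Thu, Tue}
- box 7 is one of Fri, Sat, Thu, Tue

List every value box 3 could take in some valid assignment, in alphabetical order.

Sun, Thu, Tue

The 7 variables draw from only 7 values {Fri, Mon, Sat, Sun, Thu, Tue, Wed}, so each is used; only box 1 can be Mon, hence box 1 = Mon.
The 6 still-open variables draw from only 6 values {Fri, Sat, Sun, Thu, Tue, Wed}, so each is used; only box 7 can be Sat, hence box 7 = Sat.
The 3 variables box 3, box 5, box 6 are confined to {Sun, Thu, Tue}, which locks those values in; drop them from box 2.
No further eliminations apply; box 3 can still be any of Sun, Thu, Tue.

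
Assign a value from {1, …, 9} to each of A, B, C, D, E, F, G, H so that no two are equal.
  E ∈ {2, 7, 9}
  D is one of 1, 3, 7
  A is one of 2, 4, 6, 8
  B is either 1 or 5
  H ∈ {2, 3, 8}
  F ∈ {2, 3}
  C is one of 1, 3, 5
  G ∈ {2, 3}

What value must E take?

F and G share exactly the 2 values {2, 3}; by pigeonhole those values go to them, so strike 2, 3 from A, C, D, E, H.
H must be 8 (only option left). So A can't be 8.
The 2 variables B and C are confined to {1, 5}, which locks those values in; drop them from D.
That leaves D = 7. Remove 7 from E.
So E = 9.

9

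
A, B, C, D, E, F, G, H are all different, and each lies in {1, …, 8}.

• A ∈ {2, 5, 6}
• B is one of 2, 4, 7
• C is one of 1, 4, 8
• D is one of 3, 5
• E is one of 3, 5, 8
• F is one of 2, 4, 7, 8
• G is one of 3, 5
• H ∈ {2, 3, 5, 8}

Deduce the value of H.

The 8 variables draw from only 8 values {1, 2, 3, 4, 5, 6, 7, 8}, so each is used; only C can be 1, hence C = 1.
Among the 7 still-open variables, 6 fits only A (and all 7 values in {2, 3, 4, 5, 6, 7, 8} must be used), so A = 6.
The 2 variables D and G are confined to {3, 5}, which locks those values in; drop them from E, H.
E's domain is down to {8}, so E = 8. Remove 8 from F, H.
So H = 2.

2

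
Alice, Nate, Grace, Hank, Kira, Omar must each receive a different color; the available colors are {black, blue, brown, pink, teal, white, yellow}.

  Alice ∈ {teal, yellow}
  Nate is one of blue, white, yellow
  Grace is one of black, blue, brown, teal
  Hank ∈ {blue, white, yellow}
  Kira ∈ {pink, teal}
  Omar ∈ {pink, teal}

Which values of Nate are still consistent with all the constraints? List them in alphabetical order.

Kira and Omar share exactly the 2 values {pink, teal}; by pigeonhole those values go to them, so strike pink, teal from Alice, Grace.
That leaves Alice = yellow. Remove yellow from Nate, Hank.
The 2 variables Nate and Hank are confined to {blue, white}, which locks those values in; drop them from Grace.
No further eliminations apply; Nate can still be any of blue, white.

blue, white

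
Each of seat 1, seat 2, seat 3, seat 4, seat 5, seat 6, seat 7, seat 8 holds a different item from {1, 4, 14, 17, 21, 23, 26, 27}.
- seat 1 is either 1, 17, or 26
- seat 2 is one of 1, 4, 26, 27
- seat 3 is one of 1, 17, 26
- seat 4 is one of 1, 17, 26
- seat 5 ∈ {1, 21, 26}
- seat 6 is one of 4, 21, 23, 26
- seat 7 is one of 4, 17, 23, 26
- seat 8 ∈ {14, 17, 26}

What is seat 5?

21

The 8 variables together cover exactly {1, 4, 14, 17, 21, 23, 26, 27} — 8 values for 8 variables — and 14 appears only in seat 8's list, so seat 8 = 14.
The 7 still-open variables together cover exactly {1, 4, 17, 21, 23, 26, 27} — 7 values for 7 variables — and 27 appears only in seat 2's list, so seat 2 = 27.
seat 1, seat 3, seat 4 between them cover only {1, 17, 26} — a naked triple. Remove those values from seat 5, seat 6, seat 7.
So seat 5 = 21.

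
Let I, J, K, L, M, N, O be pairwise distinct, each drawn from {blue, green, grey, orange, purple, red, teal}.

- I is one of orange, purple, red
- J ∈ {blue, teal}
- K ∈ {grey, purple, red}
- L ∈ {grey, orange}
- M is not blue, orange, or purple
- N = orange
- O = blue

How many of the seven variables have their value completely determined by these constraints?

5

N has just one choice, so N = orange. Eliminate orange elsewhere: I, L.
O has just one choice, so O = blue. So J can't be blue.
J has just one choice, so J = teal. Remove teal from M.
That leaves L = grey. So K, M can't be grey.
The 3 still-open variables together cover exactly {green, purple, red} — 3 values for 3 variables — and green appears only in M's list, so M = green.
Determined: J=teal, L=grey, M=green, N=orange, O=blue. The other variables each still have more than one consistent value. That makes 5.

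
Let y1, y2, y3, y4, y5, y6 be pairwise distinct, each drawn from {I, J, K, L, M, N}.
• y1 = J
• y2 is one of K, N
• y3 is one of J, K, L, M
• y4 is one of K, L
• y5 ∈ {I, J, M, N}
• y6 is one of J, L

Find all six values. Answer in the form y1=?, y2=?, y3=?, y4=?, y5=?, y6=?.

y1=J, y2=N, y3=M, y4=K, y5=I, y6=L

y1 has just one choice, so y1 = J. So y3, y5, y6 can't be J.
y6 has just one choice, so y6 = L. So y3, y4 can't be L.
y4's domain is down to {K}, so y4 = K. Eliminate K elsewhere: y2, y3.
That leaves y2 = N. So y5 can't be N.
y3 has just one choice, so y3 = M. Strike M from y5.
y5 must be I (only option left).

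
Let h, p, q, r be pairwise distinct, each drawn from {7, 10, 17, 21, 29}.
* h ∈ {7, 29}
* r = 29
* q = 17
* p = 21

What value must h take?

p's domain is down to {21}, so p = 21.
q's domain is down to {17}, so q = 17.
r must be 29 (only option left). Remove 29 from h.
So h = 7.

7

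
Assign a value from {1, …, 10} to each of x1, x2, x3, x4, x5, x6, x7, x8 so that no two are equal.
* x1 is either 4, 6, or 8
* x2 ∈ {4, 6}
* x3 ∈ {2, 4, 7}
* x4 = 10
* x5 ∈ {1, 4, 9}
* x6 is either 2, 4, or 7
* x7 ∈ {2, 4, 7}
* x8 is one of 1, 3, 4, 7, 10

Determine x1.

x4's domain is down to {10}, so x4 = 10. Remove 10 from x8.
x3, x6, x7 between them cover only {2, 4, 7} — a naked triple. Remove those values from x1, x2, x5, x8.
x2's domain is down to {6}, so x2 = 6. Remove 6 from x1.
So x1 = 8.

8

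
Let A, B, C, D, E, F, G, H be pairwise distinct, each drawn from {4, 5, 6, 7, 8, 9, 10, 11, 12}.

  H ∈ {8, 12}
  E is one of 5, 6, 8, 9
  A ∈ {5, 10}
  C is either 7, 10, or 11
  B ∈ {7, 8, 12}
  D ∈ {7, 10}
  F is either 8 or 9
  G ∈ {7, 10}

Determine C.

11

The 8 variables together cover exactly {5, 6, 7, 8, 9, 10, 11, 12} — 8 values for 8 variables — and 6 appears only in E's list, so E = 6.
The 7 still-open variables together cover exactly {5, 7, 8, 9, 10, 11, 12} — 7 values for 7 variables — and 5 appears only in A's list, so A = 5.
The 6 still-open variables draw from only 6 values {7, 8, 9, 10, 11, 12}, so each is used; only F can be 9, hence F = 9.
The 5 still-open variables draw from only 5 values {7, 8, 10, 11, 12}, so each is used; only C can be 11, hence C = 11.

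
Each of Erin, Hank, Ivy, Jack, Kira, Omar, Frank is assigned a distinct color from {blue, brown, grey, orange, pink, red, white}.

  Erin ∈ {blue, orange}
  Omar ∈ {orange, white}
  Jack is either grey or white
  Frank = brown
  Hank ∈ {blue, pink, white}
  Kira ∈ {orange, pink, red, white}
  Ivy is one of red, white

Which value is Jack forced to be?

Frank has just one choice, so Frank = brown.
Among the 6 still-open variables, grey fits only Jack (and all 6 values in {blue, grey, orange, pink, red, white} must be used), so Jack = grey.

grey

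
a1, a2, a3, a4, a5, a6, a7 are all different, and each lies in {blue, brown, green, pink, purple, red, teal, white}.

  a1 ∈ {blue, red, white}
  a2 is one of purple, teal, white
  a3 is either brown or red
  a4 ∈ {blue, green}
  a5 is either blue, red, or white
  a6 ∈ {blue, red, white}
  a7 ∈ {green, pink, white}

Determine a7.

The 3 variables a1, a5, a6 are confined to {blue, red, white}, which locks those values in; drop them from a2, a3, a4, a7.
a3 has just one choice, so a3 = brown.
a4 has just one choice, so a4 = green. Strike green from a7.
So a7 = pink.

pink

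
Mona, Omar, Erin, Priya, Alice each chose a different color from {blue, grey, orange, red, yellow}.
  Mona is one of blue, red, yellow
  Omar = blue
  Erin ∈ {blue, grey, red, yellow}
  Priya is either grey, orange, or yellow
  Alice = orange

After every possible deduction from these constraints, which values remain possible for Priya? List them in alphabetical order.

Omar must be blue (only option left). So Mona, Erin can't be blue.
Alice's domain is down to {orange}, so Alice = orange. So Priya can't be orange.
No further eliminations apply; Priya can still be any of grey, yellow.

grey, yellow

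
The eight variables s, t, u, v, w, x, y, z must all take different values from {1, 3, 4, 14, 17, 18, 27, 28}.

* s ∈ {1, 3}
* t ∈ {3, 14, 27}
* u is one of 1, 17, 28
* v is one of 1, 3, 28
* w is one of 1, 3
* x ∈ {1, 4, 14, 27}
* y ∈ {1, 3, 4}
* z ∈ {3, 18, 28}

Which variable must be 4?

The 8 variables together cover exactly {1, 3, 4, 14, 17, 18, 27, 28} — 8 values for 8 variables — and 17 appears only in u's list, so u = 17.
Among the 7 still-open variables, 18 fits only z (and all 7 values in {1, 3, 4, 14, 18, 27, 28} must be used), so z = 18.
The 6 still-open variables together cover exactly {1, 3, 4, 14, 27, 28} — 6 values for 6 variables — and 28 appears only in v's list, so v = 28.
s and w between them cover only {1, 3} — a naked pair. Remove those values from t, x, y.
So 4 goes to y.

y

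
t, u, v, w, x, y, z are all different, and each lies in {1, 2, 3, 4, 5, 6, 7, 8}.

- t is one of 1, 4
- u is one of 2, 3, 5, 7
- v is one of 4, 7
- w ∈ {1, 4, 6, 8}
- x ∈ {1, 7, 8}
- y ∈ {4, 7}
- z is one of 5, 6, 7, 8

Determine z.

5

v and y between them cover only {4, 7} — a naked pair. Remove those values from t, u, w, x, z.
t has just one choice, so t = 1. Eliminate 1 elsewhere: w, x.
x's domain is down to {8}, so x = 8. Eliminate 8 elsewhere: w, z.
w's domain is down to {6}, so w = 6. Remove 6 from z.
So z = 5.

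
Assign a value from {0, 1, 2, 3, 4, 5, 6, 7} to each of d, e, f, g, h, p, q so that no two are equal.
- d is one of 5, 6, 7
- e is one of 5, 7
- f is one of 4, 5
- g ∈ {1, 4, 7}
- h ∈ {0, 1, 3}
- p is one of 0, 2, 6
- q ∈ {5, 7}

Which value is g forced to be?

1

e and q share exactly the 2 values {5, 7}; by pigeonhole those values go to them, so strike 5, 7 from d, f, g.
That leaves d = 6. So p can't be 6.
f's domain is down to {4}, so f = 4. Remove 4 from g.
So g = 1.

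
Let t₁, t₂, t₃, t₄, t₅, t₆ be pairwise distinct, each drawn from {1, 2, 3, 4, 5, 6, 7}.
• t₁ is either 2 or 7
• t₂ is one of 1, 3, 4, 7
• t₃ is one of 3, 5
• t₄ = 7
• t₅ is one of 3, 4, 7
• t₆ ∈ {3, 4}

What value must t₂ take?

1

t₄'s domain is down to {7}, so t₄ = 7. Eliminate 7 elsewhere: t₁, t₂, t₅.
t₁ has just one choice, so t₁ = 2.
The 4 still-open variables draw from only 4 values {1, 3, 4, 5}, so each is used; only t₂ can be 1, hence t₂ = 1.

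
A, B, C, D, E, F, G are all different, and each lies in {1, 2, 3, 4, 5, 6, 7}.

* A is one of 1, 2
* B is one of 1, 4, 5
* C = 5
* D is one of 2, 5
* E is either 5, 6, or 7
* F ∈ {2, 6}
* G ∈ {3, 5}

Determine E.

C must be 5 (only option left). So B, D, E, G can't be 5.
That leaves D = 2. Remove 2 from A, F.
F has just one choice, so F = 6. So E can't be 6.
So E = 7.

7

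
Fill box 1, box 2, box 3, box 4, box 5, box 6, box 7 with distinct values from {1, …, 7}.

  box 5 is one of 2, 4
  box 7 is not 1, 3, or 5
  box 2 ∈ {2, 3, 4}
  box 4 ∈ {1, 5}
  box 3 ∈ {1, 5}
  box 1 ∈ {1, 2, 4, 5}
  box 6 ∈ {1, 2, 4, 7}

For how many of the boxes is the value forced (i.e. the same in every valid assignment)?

The 7 variables together cover exactly {1, 2, 3, 4, 5, 6, 7} — 7 values for 7 variables — and 3 appears only in box 2's list, so box 2 = 3.
Among the 6 still-open variables, 6 fits only box 7 (and all 6 values in {1, 2, 4, 5, 6, 7} must be used), so box 7 = 6.
The 5 still-open variables draw from only 5 values {1, 2, 4, 5, 7}, so each is used; only box 6 can be 7, hence box 6 = 7.
The 2 variables box 3 and box 4 are confined to {1, 5}, which locks those values in; drop them from box 1.
Determined: box 2=3, box 6=7, box 7=6. The other boxes each still have more than one consistent value. That makes 3.

3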